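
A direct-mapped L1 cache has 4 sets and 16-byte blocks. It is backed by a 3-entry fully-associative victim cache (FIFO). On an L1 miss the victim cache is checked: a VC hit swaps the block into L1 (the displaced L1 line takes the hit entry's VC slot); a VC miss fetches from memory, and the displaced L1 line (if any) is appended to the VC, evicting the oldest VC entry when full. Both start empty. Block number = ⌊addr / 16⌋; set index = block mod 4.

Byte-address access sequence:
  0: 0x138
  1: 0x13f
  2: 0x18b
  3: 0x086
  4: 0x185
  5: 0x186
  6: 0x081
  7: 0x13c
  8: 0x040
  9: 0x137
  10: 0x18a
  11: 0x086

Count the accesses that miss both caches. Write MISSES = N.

MISSES = 4

  [0] addr=0x138 blk=19 s=3: MISS | VC []
  [1] addr=0x13f blk=19 s=3: L1-HIT | VC []
  [2] addr=0x18b blk=24 s=0: MISS | VC []
  [3] addr=0x86 blk=8 s=0: MISS | VC [24]
  [4] addr=0x185 blk=24 s=0: VC-HIT | VC [8]
  [5] addr=0x186 blk=24 s=0: L1-HIT | VC [8]
  [6] addr=0x81 blk=8 s=0: VC-HIT | VC [24]
  [7] addr=0x13c blk=19 s=3: L1-HIT | VC [24]
  [8] addr=0x40 blk=4 s=0: MISS | VC [24, 8]
  [9] addr=0x137 blk=19 s=3: L1-HIT | VC [24, 8]
  [10] addr=0x18a blk=24 s=0: VC-HIT | VC [4, 8]
  [11] addr=0x86 blk=8 s=0: VC-HIT | VC [4, 24]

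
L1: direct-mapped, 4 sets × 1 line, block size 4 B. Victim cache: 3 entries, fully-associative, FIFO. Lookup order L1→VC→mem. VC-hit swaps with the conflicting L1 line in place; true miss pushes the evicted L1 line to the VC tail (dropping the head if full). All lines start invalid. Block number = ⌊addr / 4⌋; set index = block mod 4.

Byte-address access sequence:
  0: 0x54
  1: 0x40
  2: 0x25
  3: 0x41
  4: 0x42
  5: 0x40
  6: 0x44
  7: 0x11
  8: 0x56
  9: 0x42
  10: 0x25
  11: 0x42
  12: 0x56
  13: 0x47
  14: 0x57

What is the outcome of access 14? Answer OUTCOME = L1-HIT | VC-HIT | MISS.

OUTCOME = VC-HIT

0: 0x54 (blk 21, set 1) → MISS  vc=[]
1: 0x40 (blk 16, set 0) → MISS  vc=[]
2: 0x25 (blk 9, set 1) → MISS  vc=[21]
3: 0x41 (blk 16, set 0) → L1-HIT  vc=[21]
4: 0x42 (blk 16, set 0) → L1-HIT  vc=[21]
5: 0x40 (blk 16, set 0) → L1-HIT  vc=[21]
6: 0x44 (blk 17, set 1) → MISS  vc=[21, 9]
7: 0x11 (blk 4, set 0) → MISS  vc=[21, 9, 16]
8: 0x56 (blk 21, set 1) → VC-HIT  vc=[17, 9, 16]
9: 0x42 (blk 16, set 0) → VC-HIT  vc=[17, 9, 4]
10: 0x25 (blk 9, set 1) → VC-HIT  vc=[17, 21, 4]
11: 0x42 (blk 16, set 0) → L1-HIT  vc=[17, 21, 4]
12: 0x56 (blk 21, set 1) → VC-HIT  vc=[17, 9, 4]
13: 0x47 (blk 17, set 1) → VC-HIT  vc=[21, 9, 4]
14: 0x57 (blk 21, set 1) → VC-HIT  vc=[17, 9, 4]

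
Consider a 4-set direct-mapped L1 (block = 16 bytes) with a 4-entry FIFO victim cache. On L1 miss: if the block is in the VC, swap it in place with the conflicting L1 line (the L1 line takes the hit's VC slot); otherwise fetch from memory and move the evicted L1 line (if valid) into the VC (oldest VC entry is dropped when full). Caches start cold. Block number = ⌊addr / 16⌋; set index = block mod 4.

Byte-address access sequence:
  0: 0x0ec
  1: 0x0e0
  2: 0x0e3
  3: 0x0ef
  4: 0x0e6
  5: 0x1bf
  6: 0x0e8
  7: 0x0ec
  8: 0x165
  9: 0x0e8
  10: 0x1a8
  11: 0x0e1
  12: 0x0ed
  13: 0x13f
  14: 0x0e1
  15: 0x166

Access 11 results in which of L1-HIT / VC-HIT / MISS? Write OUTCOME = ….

OUTCOME = VC-HIT

  [0] addr=0xec blk=14 s=2: MISS | VC []
  [1] addr=0xe0 blk=14 s=2: L1-HIT | VC []
  [2] addr=0xe3 blk=14 s=2: L1-HIT | VC []
  [3] addr=0xef blk=14 s=2: L1-HIT | VC []
  [4] addr=0xe6 blk=14 s=2: L1-HIT | VC []
  [5] addr=0x1bf blk=27 s=3: MISS | VC []
  [6] addr=0xe8 blk=14 s=2: L1-HIT | VC []
  [7] addr=0xec blk=14 s=2: L1-HIT | VC []
  [8] addr=0x165 blk=22 s=2: MISS | VC [14]
  [9] addr=0xe8 blk=14 s=2: VC-HIT | VC [22]
  [10] addr=0x1a8 blk=26 s=2: MISS | VC [22, 14]
  [11] addr=0xe1 blk=14 s=2: VC-HIT | VC [22, 26]
  [12] addr=0xed blk=14 s=2: L1-HIT | VC [22, 26]
  [13] addr=0x13f blk=19 s=3: MISS | VC [22, 26, 27]
  [14] addr=0xe1 blk=14 s=2: L1-HIT | VC [22, 26, 27]
  [15] addr=0x166 blk=22 s=2: VC-HIT | VC [14, 26, 27]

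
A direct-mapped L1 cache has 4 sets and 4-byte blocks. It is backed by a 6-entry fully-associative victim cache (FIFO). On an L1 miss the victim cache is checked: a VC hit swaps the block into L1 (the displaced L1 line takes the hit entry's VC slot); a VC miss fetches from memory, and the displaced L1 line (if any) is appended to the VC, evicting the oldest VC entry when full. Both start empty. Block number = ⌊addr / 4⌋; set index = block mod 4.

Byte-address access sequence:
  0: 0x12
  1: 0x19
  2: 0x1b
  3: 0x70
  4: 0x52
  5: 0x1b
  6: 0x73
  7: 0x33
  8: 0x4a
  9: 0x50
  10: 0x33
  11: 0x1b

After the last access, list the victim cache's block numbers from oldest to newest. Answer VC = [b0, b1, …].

VC = [4, 20, 28, 18]

0: 0x12 (blk 4, set 0) → MISS  vc=[]
1: 0x19 (blk 6, set 2) → MISS  vc=[]
2: 0x1b (blk 6, set 2) → L1-HIT  vc=[]
3: 0x70 (blk 28, set 0) → MISS  vc=[4]
4: 0x52 (blk 20, set 0) → MISS  vc=[4, 28]
5: 0x1b (blk 6, set 2) → L1-HIT  vc=[4, 28]
6: 0x73 (blk 28, set 0) → VC-HIT  vc=[4, 20]
7: 0x33 (blk 12, set 0) → MISS  vc=[4, 20, 28]
8: 0x4a (blk 18, set 2) → MISS  vc=[4, 20, 28, 6]
9: 0x50 (blk 20, set 0) → VC-HIT  vc=[4, 12, 28, 6]
10: 0x33 (blk 12, set 0) → VC-HIT  vc=[4, 20, 28, 6]
11: 0x1b (blk 6, set 2) → VC-HIT  vc=[4, 20, 28, 18]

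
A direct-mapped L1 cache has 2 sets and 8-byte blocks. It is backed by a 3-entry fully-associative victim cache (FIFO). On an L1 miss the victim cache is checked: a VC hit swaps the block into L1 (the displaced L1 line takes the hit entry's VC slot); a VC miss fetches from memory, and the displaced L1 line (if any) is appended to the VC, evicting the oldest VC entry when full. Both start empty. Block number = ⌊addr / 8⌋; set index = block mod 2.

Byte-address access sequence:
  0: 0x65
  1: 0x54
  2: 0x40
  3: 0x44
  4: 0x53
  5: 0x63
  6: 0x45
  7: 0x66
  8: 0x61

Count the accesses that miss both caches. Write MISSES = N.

0: 0x65 (blk 12, set 0) → MISS  vc=[]
1: 0x54 (blk 10, set 0) → MISS  vc=[12]
2: 0x40 (blk 8, set 0) → MISS  vc=[12, 10]
3: 0x44 (blk 8, set 0) → L1-HIT  vc=[12, 10]
4: 0x53 (blk 10, set 0) → VC-HIT  vc=[12, 8]
5: 0x63 (blk 12, set 0) → VC-HIT  vc=[10, 8]
6: 0x45 (blk 8, set 0) → VC-HIT  vc=[10, 12]
7: 0x66 (blk 12, set 0) → VC-HIT  vc=[10, 8]
8: 0x61 (blk 12, set 0) → L1-HIT  vc=[10, 8]

MISSES = 3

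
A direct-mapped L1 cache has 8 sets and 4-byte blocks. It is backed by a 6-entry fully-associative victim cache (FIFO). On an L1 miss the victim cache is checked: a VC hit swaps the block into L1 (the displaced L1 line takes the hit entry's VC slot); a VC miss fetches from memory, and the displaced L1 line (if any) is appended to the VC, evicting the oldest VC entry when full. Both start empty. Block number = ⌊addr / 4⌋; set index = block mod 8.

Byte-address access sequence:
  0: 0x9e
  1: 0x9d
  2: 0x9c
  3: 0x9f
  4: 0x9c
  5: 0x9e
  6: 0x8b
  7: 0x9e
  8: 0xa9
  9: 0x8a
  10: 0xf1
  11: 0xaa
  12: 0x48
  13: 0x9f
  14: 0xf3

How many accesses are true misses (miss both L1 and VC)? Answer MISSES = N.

  [0] addr=0x9e blk=39 s=7: MISS | VC []
  [1] addr=0x9d blk=39 s=7: L1-HIT | VC []
  [2] addr=0x9c blk=39 s=7: L1-HIT | VC []
  [3] addr=0x9f blk=39 s=7: L1-HIT | VC []
  [4] addr=0x9c blk=39 s=7: L1-HIT | VC []
  [5] addr=0x9e blk=39 s=7: L1-HIT | VC []
  [6] addr=0x8b blk=34 s=2: MISS | VC []
  [7] addr=0x9e blk=39 s=7: L1-HIT | VC []
  [8] addr=0xa9 blk=42 s=2: MISS | VC [34]
  [9] addr=0x8a blk=34 s=2: VC-HIT | VC [42]
  [10] addr=0xf1 blk=60 s=4: MISS | VC [42]
  [11] addr=0xaa blk=42 s=2: VC-HIT | VC [34]
  [12] addr=0x48 blk=18 s=2: MISS | VC [34, 42]
  [13] addr=0x9f blk=39 s=7: L1-HIT | VC [34, 42]
  [14] addr=0xf3 blk=60 s=4: L1-HIT | VC [34, 42]

MISSES = 5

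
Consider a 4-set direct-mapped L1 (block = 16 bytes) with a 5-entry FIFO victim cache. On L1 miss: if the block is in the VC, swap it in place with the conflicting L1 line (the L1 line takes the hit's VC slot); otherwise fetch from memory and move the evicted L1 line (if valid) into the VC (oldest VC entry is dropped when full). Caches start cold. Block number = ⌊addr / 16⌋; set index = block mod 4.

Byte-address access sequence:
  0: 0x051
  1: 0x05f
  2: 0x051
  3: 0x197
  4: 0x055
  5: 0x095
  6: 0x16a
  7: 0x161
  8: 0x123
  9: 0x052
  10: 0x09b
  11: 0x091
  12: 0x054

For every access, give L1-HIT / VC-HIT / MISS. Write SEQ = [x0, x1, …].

0: 0x51 (blk 5, set 1) → MISS  vc=[]
1: 0x5f (blk 5, set 1) → L1-HIT  vc=[]
2: 0x51 (blk 5, set 1) → L1-HIT  vc=[]
3: 0x197 (blk 25, set 1) → MISS  vc=[5]
4: 0x55 (blk 5, set 1) → VC-HIT  vc=[25]
5: 0x95 (blk 9, set 1) → MISS  vc=[25, 5]
6: 0x16a (blk 22, set 2) → MISS  vc=[25, 5]
7: 0x161 (blk 22, set 2) → L1-HIT  vc=[25, 5]
8: 0x123 (blk 18, set 2) → MISS  vc=[25, 5, 22]
9: 0x52 (blk 5, set 1) → VC-HIT  vc=[25, 9, 22]
10: 0x9b (blk 9, set 1) → VC-HIT  vc=[25, 5, 22]
11: 0x91 (blk 9, set 1) → L1-HIT  vc=[25, 5, 22]
12: 0x54 (blk 5, set 1) → VC-HIT  vc=[25, 9, 22]

SEQ = [MISS, L1-HIT, L1-HIT, MISS, VC-HIT, MISS, MISS, L1-HIT, MISS, VC-HIT, VC-HIT, L1-HIT, VC-HIT]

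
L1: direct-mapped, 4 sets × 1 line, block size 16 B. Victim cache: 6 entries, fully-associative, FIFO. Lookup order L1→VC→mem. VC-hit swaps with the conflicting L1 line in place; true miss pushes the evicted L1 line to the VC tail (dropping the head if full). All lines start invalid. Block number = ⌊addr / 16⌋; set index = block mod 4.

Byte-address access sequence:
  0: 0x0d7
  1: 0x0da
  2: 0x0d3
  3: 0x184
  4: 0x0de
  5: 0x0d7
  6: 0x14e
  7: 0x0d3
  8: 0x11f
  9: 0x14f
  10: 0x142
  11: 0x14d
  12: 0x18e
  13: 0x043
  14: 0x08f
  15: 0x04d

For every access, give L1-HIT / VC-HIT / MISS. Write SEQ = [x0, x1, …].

SEQ = [MISS, L1-HIT, L1-HIT, MISS, L1-HIT, L1-HIT, MISS, L1-HIT, MISS, L1-HIT, L1-HIT, L1-HIT, VC-HIT, MISS, MISS, VC-HIT]

#0 0xd7→b13/s1 MISS; vc=[]
#1 0xda→b13/s1 L1-HIT; vc=[]
#2 0xd3→b13/s1 L1-HIT; vc=[]
#3 0x184→b24/s0 MISS; vc=[]
#4 0xde→b13/s1 L1-HIT; vc=[]
#5 0xd7→b13/s1 L1-HIT; vc=[]
#6 0x14e→b20/s0 MISS; vc=[24]
#7 0xd3→b13/s1 L1-HIT; vc=[24]
#8 0x11f→b17/s1 MISS; vc=[24,13]
#9 0x14f→b20/s0 L1-HIT; vc=[24,13]
#10 0x142→b20/s0 L1-HIT; vc=[24,13]
#11 0x14d→b20/s0 L1-HIT; vc=[24,13]
#12 0x18e→b24/s0 VC-HIT; vc=[20,13]
#13 0x43→b4/s0 MISS; vc=[20,13,24]
#14 0x8f→b8/s0 MISS; vc=[20,13,24,4]
#15 0x4d→b4/s0 VC-HIT; vc=[20,13,24,8]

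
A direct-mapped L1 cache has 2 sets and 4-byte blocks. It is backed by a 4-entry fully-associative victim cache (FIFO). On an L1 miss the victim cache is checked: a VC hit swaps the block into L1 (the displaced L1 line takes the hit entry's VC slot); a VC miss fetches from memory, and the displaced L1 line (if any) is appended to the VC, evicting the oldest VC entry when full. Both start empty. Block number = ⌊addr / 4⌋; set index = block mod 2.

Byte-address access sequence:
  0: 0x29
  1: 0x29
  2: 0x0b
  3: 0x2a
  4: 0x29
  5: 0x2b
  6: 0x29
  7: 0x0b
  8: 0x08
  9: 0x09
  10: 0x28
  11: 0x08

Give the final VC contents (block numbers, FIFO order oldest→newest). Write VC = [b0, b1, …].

VC = [10]

0: 0x29 (blk 10, set 0) → MISS  vc=[]
1: 0x29 (blk 10, set 0) → L1-HIT  vc=[]
2: 0xb (blk 2, set 0) → MISS  vc=[10]
3: 0x2a (blk 10, set 0) → VC-HIT  vc=[2]
4: 0x29 (blk 10, set 0) → L1-HIT  vc=[2]
5: 0x2b (blk 10, set 0) → L1-HIT  vc=[2]
6: 0x29 (blk 10, set 0) → L1-HIT  vc=[2]
7: 0xb (blk 2, set 0) → VC-HIT  vc=[10]
8: 0x8 (blk 2, set 0) → L1-HIT  vc=[10]
9: 0x9 (blk 2, set 0) → L1-HIT  vc=[10]
10: 0x28 (blk 10, set 0) → VC-HIT  vc=[2]
11: 0x8 (blk 2, set 0) → VC-HIT  vc=[10]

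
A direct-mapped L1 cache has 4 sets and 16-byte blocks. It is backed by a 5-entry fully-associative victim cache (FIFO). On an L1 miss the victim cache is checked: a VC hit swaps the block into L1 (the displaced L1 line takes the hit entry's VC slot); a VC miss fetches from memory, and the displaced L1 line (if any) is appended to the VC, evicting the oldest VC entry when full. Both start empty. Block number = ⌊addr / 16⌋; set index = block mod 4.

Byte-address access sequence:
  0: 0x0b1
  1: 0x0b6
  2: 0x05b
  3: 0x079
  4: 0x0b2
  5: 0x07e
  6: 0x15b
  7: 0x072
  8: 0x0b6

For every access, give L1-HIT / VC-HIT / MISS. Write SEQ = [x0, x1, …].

  [0] addr=0xb1 blk=11 s=3: MISS | VC []
  [1] addr=0xb6 blk=11 s=3: L1-HIT | VC []
  [2] addr=0x5b blk=5 s=1: MISS | VC []
  [3] addr=0x79 blk=7 s=3: MISS | VC [11]
  [4] addr=0xb2 blk=11 s=3: VC-HIT | VC [7]
  [5] addr=0x7e blk=7 s=3: VC-HIT | VC [11]
  [6] addr=0x15b blk=21 s=1: MISS | VC [11, 5]
  [7] addr=0x72 blk=7 s=3: L1-HIT | VC [11, 5]
  [8] addr=0xb6 blk=11 s=3: VC-HIT | VC [7, 5]

SEQ = [MISS, L1-HIT, MISS, MISS, VC-HIT, VC-HIT, MISS, L1-HIT, VC-HIT]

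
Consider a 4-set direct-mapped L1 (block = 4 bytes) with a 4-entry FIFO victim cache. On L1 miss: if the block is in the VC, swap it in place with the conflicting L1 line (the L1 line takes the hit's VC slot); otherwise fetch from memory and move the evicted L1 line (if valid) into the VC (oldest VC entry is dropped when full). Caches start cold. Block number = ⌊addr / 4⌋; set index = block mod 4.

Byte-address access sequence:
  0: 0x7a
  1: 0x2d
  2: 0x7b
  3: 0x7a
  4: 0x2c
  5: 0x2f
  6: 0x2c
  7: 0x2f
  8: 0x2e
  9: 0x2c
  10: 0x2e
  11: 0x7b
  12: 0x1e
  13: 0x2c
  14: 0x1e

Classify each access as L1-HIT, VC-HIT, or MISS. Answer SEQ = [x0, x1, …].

SEQ = [MISS, MISS, L1-HIT, L1-HIT, L1-HIT, L1-HIT, L1-HIT, L1-HIT, L1-HIT, L1-HIT, L1-HIT, L1-HIT, MISS, VC-HIT, VC-HIT]

  [0] addr=0x7a blk=30 s=2: MISS | VC []
  [1] addr=0x2d blk=11 s=3: MISS | VC []
  [2] addr=0x7b blk=30 s=2: L1-HIT | VC []
  [3] addr=0x7a blk=30 s=2: L1-HIT | VC []
  [4] addr=0x2c blk=11 s=3: L1-HIT | VC []
  [5] addr=0x2f blk=11 s=3: L1-HIT | VC []
  [6] addr=0x2c blk=11 s=3: L1-HIT | VC []
  [7] addr=0x2f blk=11 s=3: L1-HIT | VC []
  [8] addr=0x2e blk=11 s=3: L1-HIT | VC []
  [9] addr=0x2c blk=11 s=3: L1-HIT | VC []
  [10] addr=0x2e blk=11 s=3: L1-HIT | VC []
  [11] addr=0x7b blk=30 s=2: L1-HIT | VC []
  [12] addr=0x1e blk=7 s=3: MISS | VC [11]
  [13] addr=0x2c blk=11 s=3: VC-HIT | VC [7]
  [14] addr=0x1e blk=7 s=3: VC-HIT | VC [11]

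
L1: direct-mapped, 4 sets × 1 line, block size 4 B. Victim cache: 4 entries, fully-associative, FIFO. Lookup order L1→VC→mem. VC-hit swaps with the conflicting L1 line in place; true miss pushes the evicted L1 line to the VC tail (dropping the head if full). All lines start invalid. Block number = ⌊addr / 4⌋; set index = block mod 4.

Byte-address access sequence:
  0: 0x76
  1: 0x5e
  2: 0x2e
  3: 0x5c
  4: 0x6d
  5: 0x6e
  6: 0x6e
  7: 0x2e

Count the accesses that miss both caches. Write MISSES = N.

MISSES = 4

0: 0x76 (blk 29, set 1) → MISS  vc=[]
1: 0x5e (blk 23, set 3) → MISS  vc=[]
2: 0x2e (blk 11, set 3) → MISS  vc=[23]
3: 0x5c (blk 23, set 3) → VC-HIT  vc=[11]
4: 0x6d (blk 27, set 3) → MISS  vc=[11, 23]
5: 0x6e (blk 27, set 3) → L1-HIT  vc=[11, 23]
6: 0x6e (blk 27, set 3) → L1-HIT  vc=[11, 23]
7: 0x2e (blk 11, set 3) → VC-HIT  vc=[27, 23]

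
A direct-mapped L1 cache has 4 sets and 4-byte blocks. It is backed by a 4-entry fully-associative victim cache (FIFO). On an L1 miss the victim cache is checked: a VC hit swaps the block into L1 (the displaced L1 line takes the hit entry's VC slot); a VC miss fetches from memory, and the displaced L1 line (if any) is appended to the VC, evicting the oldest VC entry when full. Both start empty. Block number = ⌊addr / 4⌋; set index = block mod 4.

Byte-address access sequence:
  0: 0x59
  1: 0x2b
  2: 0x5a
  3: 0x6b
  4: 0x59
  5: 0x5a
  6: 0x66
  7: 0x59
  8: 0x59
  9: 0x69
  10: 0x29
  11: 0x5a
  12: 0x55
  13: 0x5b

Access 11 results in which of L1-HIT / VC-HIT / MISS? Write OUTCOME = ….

OUTCOME = VC-HIT

  [0] addr=0x59 blk=22 s=2: MISS | VC []
  [1] addr=0x2b blk=10 s=2: MISS | VC [22]
  [2] addr=0x5a blk=22 s=2: VC-HIT | VC [10]
  [3] addr=0x6b blk=26 s=2: MISS | VC [10, 22]
  [4] addr=0x59 blk=22 s=2: VC-HIT | VC [10, 26]
  [5] addr=0x5a blk=22 s=2: L1-HIT | VC [10, 26]
  [6] addr=0x66 blk=25 s=1: MISS | VC [10, 26]
  [7] addr=0x59 blk=22 s=2: L1-HIT | VC [10, 26]
  [8] addr=0x59 blk=22 s=2: L1-HIT | VC [10, 26]
  [9] addr=0x69 blk=26 s=2: VC-HIT | VC [10, 22]
  [10] addr=0x29 blk=10 s=2: VC-HIT | VC [26, 22]
  [11] addr=0x5a blk=22 s=2: VC-HIT | VC [26, 10]
  [12] addr=0x55 blk=21 s=1: MISS | VC [26, 10, 25]
  [13] addr=0x5b blk=22 s=2: L1-HIT | VC [26, 10, 25]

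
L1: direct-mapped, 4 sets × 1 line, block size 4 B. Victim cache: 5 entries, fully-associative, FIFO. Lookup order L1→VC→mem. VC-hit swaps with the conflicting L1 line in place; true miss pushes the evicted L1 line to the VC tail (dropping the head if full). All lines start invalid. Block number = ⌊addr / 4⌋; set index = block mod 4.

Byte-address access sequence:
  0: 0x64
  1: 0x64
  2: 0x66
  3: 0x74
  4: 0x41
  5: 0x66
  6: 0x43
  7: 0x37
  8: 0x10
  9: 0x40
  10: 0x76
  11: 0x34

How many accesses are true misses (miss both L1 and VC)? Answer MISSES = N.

MISSES = 5

#0 0x64→b25/s1 MISS; vc=[]
#1 0x64→b25/s1 L1-HIT; vc=[]
#2 0x66→b25/s1 L1-HIT; vc=[]
#3 0x74→b29/s1 MISS; vc=[25]
#4 0x41→b16/s0 MISS; vc=[25]
#5 0x66→b25/s1 VC-HIT; vc=[29]
#6 0x43→b16/s0 L1-HIT; vc=[29]
#7 0x37→b13/s1 MISS; vc=[29,25]
#8 0x10→b4/s0 MISS; vc=[29,25,16]
#9 0x40→b16/s0 VC-HIT; vc=[29,25,4]
#10 0x76→b29/s1 VC-HIT; vc=[13,25,4]
#11 0x34→b13/s1 VC-HIT; vc=[29,25,4]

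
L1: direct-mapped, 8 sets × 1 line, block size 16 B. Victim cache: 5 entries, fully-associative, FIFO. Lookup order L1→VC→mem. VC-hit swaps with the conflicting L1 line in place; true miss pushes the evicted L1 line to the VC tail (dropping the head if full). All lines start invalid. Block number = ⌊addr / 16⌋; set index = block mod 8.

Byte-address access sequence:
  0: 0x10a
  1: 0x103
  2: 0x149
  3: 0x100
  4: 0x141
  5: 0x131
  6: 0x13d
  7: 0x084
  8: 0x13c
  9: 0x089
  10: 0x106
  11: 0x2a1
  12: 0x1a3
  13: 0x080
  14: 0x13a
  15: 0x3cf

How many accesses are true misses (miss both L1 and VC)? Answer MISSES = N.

#0 0x10a→b16/s0 MISS; vc=[]
#1 0x103→b16/s0 L1-HIT; vc=[]
#2 0x149→b20/s4 MISS; vc=[]
#3 0x100→b16/s0 L1-HIT; vc=[]
#4 0x141→b20/s4 L1-HIT; vc=[]
#5 0x131→b19/s3 MISS; vc=[]
#6 0x13d→b19/s3 L1-HIT; vc=[]
#7 0x84→b8/s0 MISS; vc=[16]
#8 0x13c→b19/s3 L1-HIT; vc=[16]
#9 0x89→b8/s0 L1-HIT; vc=[16]
#10 0x106→b16/s0 VC-HIT; vc=[8]
#11 0x2a1→b42/s2 MISS; vc=[8]
#12 0x1a3→b26/s2 MISS; vc=[8,42]
#13 0x80→b8/s0 VC-HIT; vc=[16,42]
#14 0x13a→b19/s3 L1-HIT; vc=[16,42]
#15 0x3cf→b60/s4 MISS; vc=[16,42,20]

MISSES = 7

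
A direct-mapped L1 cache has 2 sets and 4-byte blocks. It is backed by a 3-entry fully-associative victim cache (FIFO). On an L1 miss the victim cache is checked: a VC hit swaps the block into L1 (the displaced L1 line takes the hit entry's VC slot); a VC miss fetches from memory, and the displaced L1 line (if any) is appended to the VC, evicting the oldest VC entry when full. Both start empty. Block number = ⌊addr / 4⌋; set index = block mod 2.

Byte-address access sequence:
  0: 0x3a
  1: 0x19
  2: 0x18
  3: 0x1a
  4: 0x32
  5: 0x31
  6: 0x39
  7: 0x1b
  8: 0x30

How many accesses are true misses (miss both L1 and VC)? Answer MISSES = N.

0: 0x3a (blk 14, set 0) → MISS  vc=[]
1: 0x19 (blk 6, set 0) → MISS  vc=[14]
2: 0x18 (blk 6, set 0) → L1-HIT  vc=[14]
3: 0x1a (blk 6, set 0) → L1-HIT  vc=[14]
4: 0x32 (blk 12, set 0) → MISS  vc=[14, 6]
5: 0x31 (blk 12, set 0) → L1-HIT  vc=[14, 6]
6: 0x39 (blk 14, set 0) → VC-HIT  vc=[12, 6]
7: 0x1b (blk 6, set 0) → VC-HIT  vc=[12, 14]
8: 0x30 (blk 12, set 0) → VC-HIT  vc=[6, 14]

MISSES = 3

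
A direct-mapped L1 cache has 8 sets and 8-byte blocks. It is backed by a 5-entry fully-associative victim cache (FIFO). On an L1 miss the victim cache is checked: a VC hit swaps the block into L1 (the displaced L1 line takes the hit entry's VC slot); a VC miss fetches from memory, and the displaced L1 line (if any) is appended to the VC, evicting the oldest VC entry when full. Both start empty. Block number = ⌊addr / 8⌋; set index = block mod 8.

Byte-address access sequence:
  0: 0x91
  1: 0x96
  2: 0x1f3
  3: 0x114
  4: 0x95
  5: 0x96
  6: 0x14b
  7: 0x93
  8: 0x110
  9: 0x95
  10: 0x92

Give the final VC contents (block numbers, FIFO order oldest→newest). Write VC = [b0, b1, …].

#0 0x91→b18/s2 MISS; vc=[]
#1 0x96→b18/s2 L1-HIT; vc=[]
#2 0x1f3→b62/s6 MISS; vc=[]
#3 0x114→b34/s2 MISS; vc=[18]
#4 0x95→b18/s2 VC-HIT; vc=[34]
#5 0x96→b18/s2 L1-HIT; vc=[34]
#6 0x14b→b41/s1 MISS; vc=[34]
#7 0x93→b18/s2 L1-HIT; vc=[34]
#8 0x110→b34/s2 VC-HIT; vc=[18]
#9 0x95→b18/s2 VC-HIT; vc=[34]
#10 0x92→b18/s2 L1-HIT; vc=[34]

VC = [34]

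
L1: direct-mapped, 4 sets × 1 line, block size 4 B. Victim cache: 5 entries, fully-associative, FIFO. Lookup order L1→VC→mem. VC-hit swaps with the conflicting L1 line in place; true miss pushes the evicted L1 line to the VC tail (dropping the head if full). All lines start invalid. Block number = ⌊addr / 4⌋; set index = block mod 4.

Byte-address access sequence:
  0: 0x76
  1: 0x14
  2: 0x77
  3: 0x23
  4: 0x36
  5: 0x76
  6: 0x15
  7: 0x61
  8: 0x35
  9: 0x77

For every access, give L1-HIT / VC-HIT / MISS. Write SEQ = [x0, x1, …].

  [0] addr=0x76 blk=29 s=1: MISS | VC []
  [1] addr=0x14 blk=5 s=1: MISS | VC [29]
  [2] addr=0x77 blk=29 s=1: VC-HIT | VC [5]
  [3] addr=0x23 blk=8 s=0: MISS | VC [5]
  [4] addr=0x36 blk=13 s=1: MISS | VC [5, 29]
  [5] addr=0x76 blk=29 s=1: VC-HIT | VC [5, 13]
  [6] addr=0x15 blk=5 s=1: VC-HIT | VC [29, 13]
  [7] addr=0x61 blk=24 s=0: MISS | VC [29, 13, 8]
  [8] addr=0x35 blk=13 s=1: VC-HIT | VC [29, 5, 8]
  [9] addr=0x77 blk=29 s=1: VC-HIT | VC [13, 5, 8]

SEQ = [MISS, MISS, VC-HIT, MISS, MISS, VC-HIT, VC-HIT, MISS, VC-HIT, VC-HIT]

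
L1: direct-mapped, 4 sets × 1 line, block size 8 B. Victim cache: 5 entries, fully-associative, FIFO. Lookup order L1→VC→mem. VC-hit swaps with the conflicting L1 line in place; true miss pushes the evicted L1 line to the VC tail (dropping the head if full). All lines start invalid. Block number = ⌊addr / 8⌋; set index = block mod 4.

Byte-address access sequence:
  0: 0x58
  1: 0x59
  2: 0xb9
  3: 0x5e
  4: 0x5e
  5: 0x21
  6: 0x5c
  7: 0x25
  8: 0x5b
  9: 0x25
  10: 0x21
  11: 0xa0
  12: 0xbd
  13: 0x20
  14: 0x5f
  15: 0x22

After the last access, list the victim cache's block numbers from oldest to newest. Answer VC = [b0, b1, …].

#0 0x58→b11/s3 MISS; vc=[]
#1 0x59→b11/s3 L1-HIT; vc=[]
#2 0xb9→b23/s3 MISS; vc=[11]
#3 0x5e→b11/s3 VC-HIT; vc=[23]
#4 0x5e→b11/s3 L1-HIT; vc=[23]
#5 0x21→b4/s0 MISS; vc=[23]
#6 0x5c→b11/s3 L1-HIT; vc=[23]
#7 0x25→b4/s0 L1-HIT; vc=[23]
#8 0x5b→b11/s3 L1-HIT; vc=[23]
#9 0x25→b4/s0 L1-HIT; vc=[23]
#10 0x21→b4/s0 L1-HIT; vc=[23]
#11 0xa0→b20/s0 MISS; vc=[23,4]
#12 0xbd→b23/s3 VC-HIT; vc=[11,4]
#13 0x20→b4/s0 VC-HIT; vc=[11,20]
#14 0x5f→b11/s3 VC-HIT; vc=[23,20]
#15 0x22→b4/s0 L1-HIT; vc=[23,20]

VC = [23, 20]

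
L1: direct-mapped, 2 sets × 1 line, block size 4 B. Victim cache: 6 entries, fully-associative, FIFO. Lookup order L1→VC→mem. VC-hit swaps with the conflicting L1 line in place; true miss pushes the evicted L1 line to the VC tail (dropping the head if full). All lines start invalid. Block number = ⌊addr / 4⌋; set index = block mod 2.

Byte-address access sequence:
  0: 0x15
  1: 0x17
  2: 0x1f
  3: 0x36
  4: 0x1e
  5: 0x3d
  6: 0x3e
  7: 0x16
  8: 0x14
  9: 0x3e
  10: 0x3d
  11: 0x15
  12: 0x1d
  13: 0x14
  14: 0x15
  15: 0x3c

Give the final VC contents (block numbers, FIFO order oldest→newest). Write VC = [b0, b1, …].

#0 0x15→b5/s1 MISS; vc=[]
#1 0x17→b5/s1 L1-HIT; vc=[]
#2 0x1f→b7/s1 MISS; vc=[5]
#3 0x36→b13/s1 MISS; vc=[5,7]
#4 0x1e→b7/s1 VC-HIT; vc=[5,13]
#5 0x3d→b15/s1 MISS; vc=[5,13,7]
#6 0x3e→b15/s1 L1-HIT; vc=[5,13,7]
#7 0x16→b5/s1 VC-HIT; vc=[15,13,7]
#8 0x14→b5/s1 L1-HIT; vc=[15,13,7]
#9 0x3e→b15/s1 VC-HIT; vc=[5,13,7]
#10 0x3d→b15/s1 L1-HIT; vc=[5,13,7]
#11 0x15→b5/s1 VC-HIT; vc=[15,13,7]
#12 0x1d→b7/s1 VC-HIT; vc=[15,13,5]
#13 0x14→b5/s1 VC-HIT; vc=[15,13,7]
#14 0x15→b5/s1 L1-HIT; vc=[15,13,7]
#15 0x3c→b15/s1 VC-HIT; vc=[5,13,7]

VC = [5, 13, 7]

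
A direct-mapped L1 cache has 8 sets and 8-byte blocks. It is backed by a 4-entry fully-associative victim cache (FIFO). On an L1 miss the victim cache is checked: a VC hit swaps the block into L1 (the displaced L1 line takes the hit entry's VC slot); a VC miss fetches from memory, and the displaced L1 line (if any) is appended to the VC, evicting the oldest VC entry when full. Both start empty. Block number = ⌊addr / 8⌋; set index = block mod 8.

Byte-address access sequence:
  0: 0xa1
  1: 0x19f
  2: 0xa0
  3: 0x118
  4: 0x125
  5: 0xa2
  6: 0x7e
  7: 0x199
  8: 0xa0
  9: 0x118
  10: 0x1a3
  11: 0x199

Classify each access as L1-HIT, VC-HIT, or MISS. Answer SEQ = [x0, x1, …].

#0 0xa1→b20/s4 MISS; vc=[]
#1 0x19f→b51/s3 MISS; vc=[]
#2 0xa0→b20/s4 L1-HIT; vc=[]
#3 0x118→b35/s3 MISS; vc=[51]
#4 0x125→b36/s4 MISS; vc=[51,20]
#5 0xa2→b20/s4 VC-HIT; vc=[51,36]
#6 0x7e→b15/s7 MISS; vc=[51,36]
#7 0x199→b51/s3 VC-HIT; vc=[35,36]
#8 0xa0→b20/s4 L1-HIT; vc=[35,36]
#9 0x118→b35/s3 VC-HIT; vc=[51,36]
#10 0x1a3→b52/s4 MISS; vc=[51,36,20]
#11 0x199→b51/s3 VC-HIT; vc=[35,36,20]

SEQ = [MISS, MISS, L1-HIT, MISS, MISS, VC-HIT, MISS, VC-HIT, L1-HIT, VC-HIT, MISS, VC-HIT]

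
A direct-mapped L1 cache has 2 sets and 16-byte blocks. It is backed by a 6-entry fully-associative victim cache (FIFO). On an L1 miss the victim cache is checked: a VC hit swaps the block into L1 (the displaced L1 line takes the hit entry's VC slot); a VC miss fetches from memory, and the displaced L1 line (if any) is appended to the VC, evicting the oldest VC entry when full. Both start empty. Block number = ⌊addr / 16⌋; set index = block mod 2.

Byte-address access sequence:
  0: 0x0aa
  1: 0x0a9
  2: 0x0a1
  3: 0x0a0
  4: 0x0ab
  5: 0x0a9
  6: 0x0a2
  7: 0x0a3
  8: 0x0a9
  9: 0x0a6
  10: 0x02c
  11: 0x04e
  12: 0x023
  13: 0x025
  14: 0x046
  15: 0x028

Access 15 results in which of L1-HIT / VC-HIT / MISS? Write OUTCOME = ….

OUTCOME = VC-HIT

  [0] addr=0xaa blk=10 s=0: MISS | VC []
  [1] addr=0xa9 blk=10 s=0: L1-HIT | VC []
  [2] addr=0xa1 blk=10 s=0: L1-HIT | VC []
  [3] addr=0xa0 blk=10 s=0: L1-HIT | VC []
  [4] addr=0xab blk=10 s=0: L1-HIT | VC []
  [5] addr=0xa9 blk=10 s=0: L1-HIT | VC []
  [6] addr=0xa2 blk=10 s=0: L1-HIT | VC []
  [7] addr=0xa3 blk=10 s=0: L1-HIT | VC []
  [8] addr=0xa9 blk=10 s=0: L1-HIT | VC []
  [9] addr=0xa6 blk=10 s=0: L1-HIT | VC []
  [10] addr=0x2c blk=2 s=0: MISS | VC [10]
  [11] addr=0x4e blk=4 s=0: MISS | VC [10, 2]
  [12] addr=0x23 blk=2 s=0: VC-HIT | VC [10, 4]
  [13] addr=0x25 blk=2 s=0: L1-HIT | VC [10, 4]
  [14] addr=0x46 blk=4 s=0: VC-HIT | VC [10, 2]
  [15] addr=0x28 blk=2 s=0: VC-HIT | VC [10, 4]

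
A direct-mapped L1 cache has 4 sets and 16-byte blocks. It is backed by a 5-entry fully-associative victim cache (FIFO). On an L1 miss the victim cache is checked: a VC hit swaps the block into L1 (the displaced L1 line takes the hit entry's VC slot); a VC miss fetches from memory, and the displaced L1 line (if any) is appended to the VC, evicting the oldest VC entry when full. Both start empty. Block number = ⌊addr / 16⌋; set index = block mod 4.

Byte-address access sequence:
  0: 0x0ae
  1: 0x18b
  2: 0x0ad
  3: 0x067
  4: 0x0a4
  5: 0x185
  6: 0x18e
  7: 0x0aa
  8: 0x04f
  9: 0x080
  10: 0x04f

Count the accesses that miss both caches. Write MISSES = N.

#0 0xae→b10/s2 MISS; vc=[]
#1 0x18b→b24/s0 MISS; vc=[]
#2 0xad→b10/s2 L1-HIT; vc=[]
#3 0x67→b6/s2 MISS; vc=[10]
#4 0xa4→b10/s2 VC-HIT; vc=[6]
#5 0x185→b24/s0 L1-HIT; vc=[6]
#6 0x18e→b24/s0 L1-HIT; vc=[6]
#7 0xaa→b10/s2 L1-HIT; vc=[6]
#8 0x4f→b4/s0 MISS; vc=[6,24]
#9 0x80→b8/s0 MISS; vc=[6,24,4]
#10 0x4f→b4/s0 VC-HIT; vc=[6,24,8]

MISSES = 5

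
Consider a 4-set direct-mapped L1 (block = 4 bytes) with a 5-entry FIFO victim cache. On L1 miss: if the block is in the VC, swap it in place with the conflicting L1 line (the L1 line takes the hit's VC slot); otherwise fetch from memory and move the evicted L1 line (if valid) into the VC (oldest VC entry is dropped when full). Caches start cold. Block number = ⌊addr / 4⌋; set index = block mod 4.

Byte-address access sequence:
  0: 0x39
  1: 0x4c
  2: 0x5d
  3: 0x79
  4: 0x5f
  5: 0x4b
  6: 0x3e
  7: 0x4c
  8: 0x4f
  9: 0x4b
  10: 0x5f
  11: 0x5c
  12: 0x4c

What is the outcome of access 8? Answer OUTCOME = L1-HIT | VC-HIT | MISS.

0: 0x39 (blk 14, set 2) → MISS  vc=[]
1: 0x4c (blk 19, set 3) → MISS  vc=[]
2: 0x5d (blk 23, set 3) → MISS  vc=[19]
3: 0x79 (blk 30, set 2) → MISS  vc=[19, 14]
4: 0x5f (blk 23, set 3) → L1-HIT  vc=[19, 14]
5: 0x4b (blk 18, set 2) → MISS  vc=[19, 14, 30]
6: 0x3e (blk 15, set 3) → MISS  vc=[19, 14, 30, 23]
7: 0x4c (blk 19, set 3) → VC-HIT  vc=[15, 14, 30, 23]
8: 0x4f (blk 19, set 3) → L1-HIT  vc=[15, 14, 30, 23]
9: 0x4b (blk 18, set 2) → L1-HIT  vc=[15, 14, 30, 23]
10: 0x5f (blk 23, set 3) → VC-HIT  vc=[15, 14, 30, 19]
11: 0x5c (blk 23, set 3) → L1-HIT  vc=[15, 14, 30, 19]
12: 0x4c (blk 19, set 3) → VC-HIT  vc=[15, 14, 30, 23]

OUTCOME = L1-HIT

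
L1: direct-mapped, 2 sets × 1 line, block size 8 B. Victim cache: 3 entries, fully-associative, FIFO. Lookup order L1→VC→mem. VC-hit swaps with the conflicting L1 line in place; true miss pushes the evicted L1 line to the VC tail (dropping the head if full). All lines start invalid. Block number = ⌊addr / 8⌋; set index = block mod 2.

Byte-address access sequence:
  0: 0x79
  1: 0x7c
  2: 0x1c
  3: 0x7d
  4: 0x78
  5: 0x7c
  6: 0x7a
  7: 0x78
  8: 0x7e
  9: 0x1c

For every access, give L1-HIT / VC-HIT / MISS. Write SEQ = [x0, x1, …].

SEQ = [MISS, L1-HIT, MISS, VC-HIT, L1-HIT, L1-HIT, L1-HIT, L1-HIT, L1-HIT, VC-HIT]

0: 0x79 (blk 15, set 1) → MISS  vc=[]
1: 0x7c (blk 15, set 1) → L1-HIT  vc=[]
2: 0x1c (blk 3, set 1) → MISS  vc=[15]
3: 0x7d (blk 15, set 1) → VC-HIT  vc=[3]
4: 0x78 (blk 15, set 1) → L1-HIT  vc=[3]
5: 0x7c (blk 15, set 1) → L1-HIT  vc=[3]
6: 0x7a (blk 15, set 1) → L1-HIT  vc=[3]
7: 0x78 (blk 15, set 1) → L1-HIT  vc=[3]
8: 0x7e (blk 15, set 1) → L1-HIT  vc=[3]
9: 0x1c (blk 3, set 1) → VC-HIT  vc=[15]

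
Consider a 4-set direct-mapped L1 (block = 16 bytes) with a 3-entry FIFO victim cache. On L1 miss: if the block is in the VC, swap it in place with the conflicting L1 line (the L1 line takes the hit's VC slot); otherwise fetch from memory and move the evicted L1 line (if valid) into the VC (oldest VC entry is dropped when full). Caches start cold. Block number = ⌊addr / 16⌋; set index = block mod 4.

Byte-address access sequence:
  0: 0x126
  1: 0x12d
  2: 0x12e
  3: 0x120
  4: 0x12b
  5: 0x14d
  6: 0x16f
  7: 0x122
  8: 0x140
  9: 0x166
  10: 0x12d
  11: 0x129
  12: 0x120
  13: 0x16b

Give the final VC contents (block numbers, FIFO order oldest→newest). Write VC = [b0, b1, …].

VC = [18]

  [0] addr=0x126 blk=18 s=2: MISS | VC []
  [1] addr=0x12d blk=18 s=2: L1-HIT | VC []
  [2] addr=0x12e blk=18 s=2: L1-HIT | VC []
  [3] addr=0x120 blk=18 s=2: L1-HIT | VC []
  [4] addr=0x12b blk=18 s=2: L1-HIT | VC []
  [5] addr=0x14d blk=20 s=0: MISS | VC []
  [6] addr=0x16f blk=22 s=2: MISS | VC [18]
  [7] addr=0x122 blk=18 s=2: VC-HIT | VC [22]
  [8] addr=0x140 blk=20 s=0: L1-HIT | VC [22]
  [9] addr=0x166 blk=22 s=2: VC-HIT | VC [18]
  [10] addr=0x12d blk=18 s=2: VC-HIT | VC [22]
  [11] addr=0x129 blk=18 s=2: L1-HIT | VC [22]
  [12] addr=0x120 blk=18 s=2: L1-HIT | VC [22]
  [13] addr=0x16b blk=22 s=2: VC-HIT | VC [18]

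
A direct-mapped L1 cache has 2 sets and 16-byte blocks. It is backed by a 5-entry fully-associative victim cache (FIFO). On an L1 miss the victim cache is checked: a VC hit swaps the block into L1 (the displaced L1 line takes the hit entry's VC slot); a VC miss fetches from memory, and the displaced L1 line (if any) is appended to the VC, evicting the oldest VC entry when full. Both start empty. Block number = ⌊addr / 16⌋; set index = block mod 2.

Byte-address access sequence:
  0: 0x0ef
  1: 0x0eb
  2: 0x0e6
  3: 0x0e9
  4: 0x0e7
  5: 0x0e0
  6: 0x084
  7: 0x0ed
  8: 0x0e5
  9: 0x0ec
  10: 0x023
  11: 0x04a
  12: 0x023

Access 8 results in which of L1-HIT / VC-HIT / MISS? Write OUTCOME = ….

  [0] addr=0xef blk=14 s=0: MISS | VC []
  [1] addr=0xeb blk=14 s=0: L1-HIT | VC []
  [2] addr=0xe6 blk=14 s=0: L1-HIT | VC []
  [3] addr=0xe9 blk=14 s=0: L1-HIT | VC []
  [4] addr=0xe7 blk=14 s=0: L1-HIT | VC []
  [5] addr=0xe0 blk=14 s=0: L1-HIT | VC []
  [6] addr=0x84 blk=8 s=0: MISS | VC [14]
  [7] addr=0xed blk=14 s=0: VC-HIT | VC [8]
  [8] addr=0xe5 blk=14 s=0: L1-HIT | VC [8]
  [9] addr=0xec blk=14 s=0: L1-HIT | VC [8]
  [10] addr=0x23 blk=2 s=0: MISS | VC [8, 14]
  [11] addr=0x4a blk=4 s=0: MISS | VC [8, 14, 2]
  [12] addr=0x23 blk=2 s=0: VC-HIT | VC [8, 14, 4]

OUTCOME = L1-HIT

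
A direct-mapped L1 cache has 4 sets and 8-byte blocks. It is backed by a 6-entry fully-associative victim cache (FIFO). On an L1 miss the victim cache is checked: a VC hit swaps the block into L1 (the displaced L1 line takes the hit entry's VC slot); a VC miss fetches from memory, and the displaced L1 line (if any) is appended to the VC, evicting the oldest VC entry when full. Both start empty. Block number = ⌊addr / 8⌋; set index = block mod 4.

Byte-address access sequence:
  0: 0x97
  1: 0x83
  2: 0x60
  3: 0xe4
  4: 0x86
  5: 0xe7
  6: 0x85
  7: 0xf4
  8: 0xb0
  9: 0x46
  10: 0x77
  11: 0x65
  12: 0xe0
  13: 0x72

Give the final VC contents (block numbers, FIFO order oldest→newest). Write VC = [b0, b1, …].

VC = [12, 8, 18, 30, 16, 22]

#0 0x97→b18/s2 MISS; vc=[]
#1 0x83→b16/s0 MISS; vc=[]
#2 0x60→b12/s0 MISS; vc=[16]
#3 0xe4→b28/s0 MISS; vc=[16,12]
#4 0x86→b16/s0 VC-HIT; vc=[28,12]
#5 0xe7→b28/s0 VC-HIT; vc=[16,12]
#6 0x85→b16/s0 VC-HIT; vc=[28,12]
#7 0xf4→b30/s2 MISS; vc=[28,12,18]
#8 0xb0→b22/s2 MISS; vc=[28,12,18,30]
#9 0x46→b8/s0 MISS; vc=[28,12,18,30,16]
#10 0x77→b14/s2 MISS; vc=[28,12,18,30,16,22]
#11 0x65→b12/s0 VC-HIT; vc=[28,8,18,30,16,22]
#12 0xe0→b28/s0 VC-HIT; vc=[12,8,18,30,16,22]
#13 0x72→b14/s2 L1-HIT; vc=[12,8,18,30,16,22]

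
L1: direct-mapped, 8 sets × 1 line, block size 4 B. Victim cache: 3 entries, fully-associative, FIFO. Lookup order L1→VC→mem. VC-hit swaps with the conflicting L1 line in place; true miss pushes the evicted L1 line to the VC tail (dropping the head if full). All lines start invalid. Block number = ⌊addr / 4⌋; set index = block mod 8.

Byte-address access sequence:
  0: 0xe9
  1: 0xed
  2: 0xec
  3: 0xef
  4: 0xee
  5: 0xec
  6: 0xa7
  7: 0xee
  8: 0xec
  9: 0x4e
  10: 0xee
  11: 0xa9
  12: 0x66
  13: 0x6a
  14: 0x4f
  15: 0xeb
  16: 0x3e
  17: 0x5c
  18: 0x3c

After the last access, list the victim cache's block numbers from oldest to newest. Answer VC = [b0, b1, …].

VC = [59, 26, 23]

  [0] addr=0xe9 blk=58 s=2: MISS | VC []
  [1] addr=0xed blk=59 s=3: MISS | VC []
  [2] addr=0xec blk=59 s=3: L1-HIT | VC []
  [3] addr=0xef blk=59 s=3: L1-HIT | VC []
  [4] addr=0xee blk=59 s=3: L1-HIT | VC []
  [5] addr=0xec blk=59 s=3: L1-HIT | VC []
  [6] addr=0xa7 blk=41 s=1: MISS | VC []
  [7] addr=0xee blk=59 s=3: L1-HIT | VC []
  [8] addr=0xec blk=59 s=3: L1-HIT | VC []
  [9] addr=0x4e blk=19 s=3: MISS | VC [59]
  [10] addr=0xee blk=59 s=3: VC-HIT | VC [19]
  [11] addr=0xa9 blk=42 s=2: MISS | VC [19, 58]
  [12] addr=0x66 blk=25 s=1: MISS | VC [19, 58, 41]
  [13] addr=0x6a blk=26 s=2: MISS | VC [58, 41, 42]
  [14] addr=0x4f blk=19 s=3: MISS | VC [41, 42, 59]
  [15] addr=0xeb blk=58 s=2: MISS | VC [42, 59, 26]
  [16] addr=0x3e blk=15 s=7: MISS | VC [42, 59, 26]
  [17] addr=0x5c blk=23 s=7: MISS | VC [59, 26, 15]
  [18] addr=0x3c blk=15 s=7: VC-HIT | VC [59, 26, 23]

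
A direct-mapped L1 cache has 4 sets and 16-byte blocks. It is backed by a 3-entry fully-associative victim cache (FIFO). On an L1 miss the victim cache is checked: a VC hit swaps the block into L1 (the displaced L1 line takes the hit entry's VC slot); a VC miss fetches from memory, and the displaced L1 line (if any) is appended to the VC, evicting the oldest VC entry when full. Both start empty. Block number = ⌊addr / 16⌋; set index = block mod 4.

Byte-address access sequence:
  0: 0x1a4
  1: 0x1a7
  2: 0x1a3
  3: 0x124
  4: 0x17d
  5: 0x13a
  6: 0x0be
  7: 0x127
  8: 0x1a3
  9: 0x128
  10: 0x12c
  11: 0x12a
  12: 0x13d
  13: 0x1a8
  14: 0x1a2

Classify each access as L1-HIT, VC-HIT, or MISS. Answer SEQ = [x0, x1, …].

#0 0x1a4→b26/s2 MISS; vc=[]
#1 0x1a7→b26/s2 L1-HIT; vc=[]
#2 0x1a3→b26/s2 L1-HIT; vc=[]
#3 0x124→b18/s2 MISS; vc=[26]
#4 0x17d→b23/s3 MISS; vc=[26]
#5 0x13a→b19/s3 MISS; vc=[26,23]
#6 0xbe→b11/s3 MISS; vc=[26,23,19]
#7 0x127→b18/s2 L1-HIT; vc=[26,23,19]
#8 0x1a3→b26/s2 VC-HIT; vc=[18,23,19]
#9 0x128→b18/s2 VC-HIT; vc=[26,23,19]
#10 0x12c→b18/s2 L1-HIT; vc=[26,23,19]
#11 0x12a→b18/s2 L1-HIT; vc=[26,23,19]
#12 0x13d→b19/s3 VC-HIT; vc=[26,23,11]
#13 0x1a8→b26/s2 VC-HIT; vc=[18,23,11]
#14 0x1a2→b26/s2 L1-HIT; vc=[18,23,11]

SEQ = [MISS, L1-HIT, L1-HIT, MISS, MISS, MISS, MISS, L1-HIT, VC-HIT, VC-HIT, L1-HIT, L1-HIT, VC-HIT, VC-HIT, L1-HIT]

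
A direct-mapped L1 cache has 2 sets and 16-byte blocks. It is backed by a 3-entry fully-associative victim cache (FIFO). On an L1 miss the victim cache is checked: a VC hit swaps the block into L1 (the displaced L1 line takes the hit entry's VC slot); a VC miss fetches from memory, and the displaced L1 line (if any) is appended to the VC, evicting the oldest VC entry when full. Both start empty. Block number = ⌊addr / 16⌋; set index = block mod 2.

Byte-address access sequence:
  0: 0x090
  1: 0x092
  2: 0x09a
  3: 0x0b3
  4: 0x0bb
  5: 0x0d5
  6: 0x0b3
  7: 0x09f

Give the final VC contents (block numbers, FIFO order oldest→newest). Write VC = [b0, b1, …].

  [0] addr=0x90 blk=9 s=1: MISS | VC []
  [1] addr=0x92 blk=9 s=1: L1-HIT | VC []
  [2] addr=0x9a blk=9 s=1: L1-HIT | VC []
  [3] addr=0xb3 blk=11 s=1: MISS | VC [9]
  [4] addr=0xbb blk=11 s=1: L1-HIT | VC [9]
  [5] addr=0xd5 blk=13 s=1: MISS | VC [9, 11]
  [6] addr=0xb3 blk=11 s=1: VC-HIT | VC [9, 13]
  [7] addr=0x9f blk=9 s=1: VC-HIT | VC [11, 13]

VC = [11, 13]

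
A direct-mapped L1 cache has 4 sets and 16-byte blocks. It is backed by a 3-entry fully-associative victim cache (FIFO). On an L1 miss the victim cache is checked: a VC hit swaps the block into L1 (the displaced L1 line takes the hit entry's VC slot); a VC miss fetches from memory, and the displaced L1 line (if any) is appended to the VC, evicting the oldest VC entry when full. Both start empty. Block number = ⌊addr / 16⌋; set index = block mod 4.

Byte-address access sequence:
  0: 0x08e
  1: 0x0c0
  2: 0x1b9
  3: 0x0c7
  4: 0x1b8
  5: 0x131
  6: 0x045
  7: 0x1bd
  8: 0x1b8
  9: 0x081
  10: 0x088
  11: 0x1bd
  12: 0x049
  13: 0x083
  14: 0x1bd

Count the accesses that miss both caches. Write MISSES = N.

0: 0x8e (blk 8, set 0) → MISS  vc=[]
1: 0xc0 (blk 12, set 0) → MISS  vc=[8]
2: 0x1b9 (blk 27, set 3) → MISS  vc=[8]
3: 0xc7 (blk 12, set 0) → L1-HIT  vc=[8]
4: 0x1b8 (blk 27, set 3) → L1-HIT  vc=[8]
5: 0x131 (blk 19, set 3) → MISS  vc=[8, 27]
6: 0x45 (blk 4, set 0) → MISS  vc=[8, 27, 12]
7: 0x1bd (blk 27, set 3) → VC-HIT  vc=[8, 19, 12]
8: 0x1b8 (blk 27, set 3) → L1-HIT  vc=[8, 19, 12]
9: 0x81 (blk 8, set 0) → VC-HIT  vc=[4, 19, 12]
10: 0x88 (blk 8, set 0) → L1-HIT  vc=[4, 19, 12]
11: 0x1bd (blk 27, set 3) → L1-HIT  vc=[4, 19, 12]
12: 0x49 (blk 4, set 0) → VC-HIT  vc=[8, 19, 12]
13: 0x83 (blk 8, set 0) → VC-HIT  vc=[4, 19, 12]
14: 0x1bd (blk 27, set 3) → L1-HIT  vc=[4, 19, 12]

MISSES = 5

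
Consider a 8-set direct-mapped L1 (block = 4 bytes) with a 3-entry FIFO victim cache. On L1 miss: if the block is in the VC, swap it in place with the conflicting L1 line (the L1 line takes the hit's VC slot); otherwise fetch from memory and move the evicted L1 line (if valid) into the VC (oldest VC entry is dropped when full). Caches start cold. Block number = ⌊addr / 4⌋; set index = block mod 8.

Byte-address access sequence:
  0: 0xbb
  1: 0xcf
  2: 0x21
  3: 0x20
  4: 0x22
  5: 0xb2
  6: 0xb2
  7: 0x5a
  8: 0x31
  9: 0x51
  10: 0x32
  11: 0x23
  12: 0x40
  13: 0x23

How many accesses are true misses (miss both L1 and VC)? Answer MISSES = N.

MISSES = 8

0: 0xbb (blk 46, set 6) → MISS  vc=[]
1: 0xcf (blk 51, set 3) → MISS  vc=[]
2: 0x21 (blk 8, set 0) → MISS  vc=[]
3: 0x20 (blk 8, set 0) → L1-HIT  vc=[]
4: 0x22 (blk 8, set 0) → L1-HIT  vc=[]
5: 0xb2 (blk 44, set 4) → MISS  vc=[]
6: 0xb2 (blk 44, set 4) → L1-HIT  vc=[]
7: 0x5a (blk 22, set 6) → MISS  vc=[46]
8: 0x31 (blk 12, set 4) → MISS  vc=[46, 44]
9: 0x51 (blk 20, set 4) → MISS  vc=[46, 44, 12]
10: 0x32 (blk 12, set 4) → VC-HIT  vc=[46, 44, 20]
11: 0x23 (blk 8, set 0) → L1-HIT  vc=[46, 44, 20]
12: 0x40 (blk 16, set 0) → MISS  vc=[44, 20, 8]
13: 0x23 (blk 8, set 0) → VC-HIT  vc=[44, 20, 16]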